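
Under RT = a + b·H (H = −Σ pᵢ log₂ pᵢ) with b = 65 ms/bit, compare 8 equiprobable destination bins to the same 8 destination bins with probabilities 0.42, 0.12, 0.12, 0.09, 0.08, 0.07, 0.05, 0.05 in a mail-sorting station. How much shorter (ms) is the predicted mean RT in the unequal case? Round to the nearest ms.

The RT saving is b·ΔH. Equiprobable H₀ = log₂(8) = 3.0000 bits; with the given probabilities H = 2.5647 bits.
b·(H₀ − H) = 65 × (3.0000 − 2.5647) = 28.30 ms.

28 ms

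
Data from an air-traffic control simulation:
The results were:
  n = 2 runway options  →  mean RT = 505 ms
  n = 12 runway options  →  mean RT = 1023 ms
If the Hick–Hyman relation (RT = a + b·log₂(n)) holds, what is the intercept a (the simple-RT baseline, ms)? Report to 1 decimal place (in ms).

b = (RT₂ − RT₁)/(log₂ n₂ − log₂ n₁) = (1023 − 505)/(3.5850 − 1) = 200.390 ms/bit.
a = RT₁ − b·log₂ n₁ = 505 − 200.390 × 1 = 304.610 ms.

304.6 ms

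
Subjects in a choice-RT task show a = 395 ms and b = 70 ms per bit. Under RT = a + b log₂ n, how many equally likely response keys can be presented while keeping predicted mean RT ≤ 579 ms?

Set 395 + 70·log₂ n ≤ 579 → log₂ n ≤ (579 − 395)/70 = 2.6286.
So n ≤ 2^2.6286 = 6.184; the largest integer n is 6.

6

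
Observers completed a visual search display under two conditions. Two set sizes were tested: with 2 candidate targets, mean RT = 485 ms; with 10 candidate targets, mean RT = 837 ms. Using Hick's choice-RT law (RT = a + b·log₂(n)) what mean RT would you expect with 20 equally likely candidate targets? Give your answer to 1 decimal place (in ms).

Fit slope and intercept:
  b = (837 − 485) / (log₂ 10 − log₂ 2) = 352 / (3.3219 − 1) = 151.598 ms/bit
  a = 485 − 151.598 × 1 = 333.402 ms
Then RT(20) = 333.402 + 151.598 × log₂ 20 = 333.402 + 151.598 × 4.3219 ≈ 988.598 ms.

988.6 ms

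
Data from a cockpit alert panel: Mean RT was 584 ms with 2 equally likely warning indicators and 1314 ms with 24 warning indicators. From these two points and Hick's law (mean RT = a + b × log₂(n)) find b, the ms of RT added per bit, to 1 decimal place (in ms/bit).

203.6 ms/bit

The slope on a log₂ axis is (1314 − 584) / (4.5850 − 1) = 203.628 ms/bit.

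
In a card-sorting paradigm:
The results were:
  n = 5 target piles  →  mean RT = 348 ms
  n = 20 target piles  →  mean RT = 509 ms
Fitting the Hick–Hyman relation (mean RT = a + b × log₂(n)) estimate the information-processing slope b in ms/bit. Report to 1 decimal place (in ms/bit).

80.5 ms/bit

b = (RT₂ − RT₁)/(log₂ n₂ − log₂ n₁) = (509 − 348)/(4.3219 − 2.3219) = 80.500 ms/bit.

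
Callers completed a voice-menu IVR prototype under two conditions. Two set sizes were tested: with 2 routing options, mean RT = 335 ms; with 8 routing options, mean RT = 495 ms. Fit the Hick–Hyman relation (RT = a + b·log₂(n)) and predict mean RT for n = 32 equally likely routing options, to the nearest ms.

655 ms

RT is linear in log₂ n, so two points fix the line:
  b = (495 − 335) / (log₂ 8 − log₂ 2) = 160 / (3 − 1) = 80 ms/bit
  a = 335 − 80 × 1 = 255 ms
Then RT(32) = 255 + 80 × log₂ 32 = 255 + 80 × 5 ≈ 655.000 ms.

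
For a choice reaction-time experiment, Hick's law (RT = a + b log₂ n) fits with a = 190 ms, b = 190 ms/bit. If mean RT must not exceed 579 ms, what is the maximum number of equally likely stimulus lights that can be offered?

4

Information budget: (579 − 190)/190 = 2.0474 bits, so n ≤ 2^2.0474 = 4.134 → at most 4.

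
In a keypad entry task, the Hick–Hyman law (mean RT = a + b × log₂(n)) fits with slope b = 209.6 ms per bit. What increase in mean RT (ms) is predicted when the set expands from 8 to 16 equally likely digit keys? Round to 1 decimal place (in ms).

209.6 ms

ΔRT = (a + b log₂ n₂) − (a + b log₂ n₁) = b·(log₂ n₂ − log₂ n₁).
log₂(16) − log₂(8) = log₂(16/8) = log₂(2) = 1.
ΔRT = 209.6 × 1.0000 = 209.600 ms.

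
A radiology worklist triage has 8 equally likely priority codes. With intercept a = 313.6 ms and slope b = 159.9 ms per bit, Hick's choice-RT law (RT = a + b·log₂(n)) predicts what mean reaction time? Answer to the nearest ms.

793 ms

log₂(8) = 3 bits, so RT = 313.6 + 159.9 × 3 ≈ 793.300 ms.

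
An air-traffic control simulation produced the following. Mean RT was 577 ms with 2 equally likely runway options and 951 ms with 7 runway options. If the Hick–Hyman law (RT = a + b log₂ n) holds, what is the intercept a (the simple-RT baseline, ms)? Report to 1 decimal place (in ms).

370.1 ms

b = (RT₂ − RT₁)/(log₂ n₂ − log₂ n₁) = (951 − 577)/(2.8074 − 1) = 206.932 ms/bit.
Intercept: a = 577 − 206.932·log₂(2) = 370.068 ms.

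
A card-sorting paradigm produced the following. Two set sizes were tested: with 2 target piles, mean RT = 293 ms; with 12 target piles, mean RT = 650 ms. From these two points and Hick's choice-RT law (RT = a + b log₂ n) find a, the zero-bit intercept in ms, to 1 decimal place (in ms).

154.9 ms

Slope: b = (650 − 293) / (log₂ 12 − log₂ 2) = 357/2.5850 = 138.106 ms/bit.
a = RT₁ − b·log₂ n₁ = 293 − 138.106 × 1 = 154.894 ms.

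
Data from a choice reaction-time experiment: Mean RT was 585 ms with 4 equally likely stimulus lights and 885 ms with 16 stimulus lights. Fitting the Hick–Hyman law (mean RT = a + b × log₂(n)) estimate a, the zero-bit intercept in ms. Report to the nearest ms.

The slope on a log₂ axis is (885 − 585) / (4 − 2) = 150 ms/bit.
Intercept: a = 585 − 150·log₂(4) = 285.000 ms.

285 ms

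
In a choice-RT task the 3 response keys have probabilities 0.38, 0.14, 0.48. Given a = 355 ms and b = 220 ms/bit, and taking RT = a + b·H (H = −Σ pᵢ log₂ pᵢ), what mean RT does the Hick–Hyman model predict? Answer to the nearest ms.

671 ms

H = 0.38·log₂(1/0.38) + 0.14·log₂(1/0.14) + 0.48·log₂(1/0.48) = 1.4358 bits.
RT = 355 + 220 × 1.4358 = 670.88 ms.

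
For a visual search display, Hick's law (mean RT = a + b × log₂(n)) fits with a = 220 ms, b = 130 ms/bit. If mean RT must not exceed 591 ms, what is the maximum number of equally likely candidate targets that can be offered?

130·log₂ n ≤ 591 − 220 = 371, giving log₂ n ≤ 2.8538 and n ≤ 7.229. The largest whole number is 7.

7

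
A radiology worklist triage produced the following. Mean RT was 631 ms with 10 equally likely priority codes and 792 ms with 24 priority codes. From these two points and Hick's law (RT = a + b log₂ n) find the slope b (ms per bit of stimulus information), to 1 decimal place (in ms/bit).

127.5 ms/bit

The slope on a log₂ axis is (792 − 631) / (4.5850 − 3.3219) = 127.471 ms/bit.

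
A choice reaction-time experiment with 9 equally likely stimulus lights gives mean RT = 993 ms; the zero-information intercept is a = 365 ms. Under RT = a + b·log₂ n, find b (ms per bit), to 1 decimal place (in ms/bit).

b = (993 − 365) / log₂(9) = 628 / 3.1699 = 198.112 ms/bit.

198.1 ms/bit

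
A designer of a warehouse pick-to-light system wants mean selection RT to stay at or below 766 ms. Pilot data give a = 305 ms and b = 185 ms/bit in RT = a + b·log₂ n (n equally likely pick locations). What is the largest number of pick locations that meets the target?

185·log₂ n ≤ 766 − 305 = 461, giving log₂ n ≤ 2.4919 and n ≤ 5.625. The largest whole number is 5.

5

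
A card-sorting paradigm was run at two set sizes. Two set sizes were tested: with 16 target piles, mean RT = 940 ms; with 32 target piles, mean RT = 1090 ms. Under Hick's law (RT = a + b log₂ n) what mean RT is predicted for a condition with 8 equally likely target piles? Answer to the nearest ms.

790 ms

Solve the two-equation system in a and b:
  b = (1090 − 940) / (log₂ 32 − log₂ 16) = 150 / (5 − 4) = 150 ms/bit
  a = 940 − 150 × 4 = 340 ms
Then RT(8) = 340 + 150 × log₂ 8 = 340 + 150 × 3 ≈ 790.000 ms.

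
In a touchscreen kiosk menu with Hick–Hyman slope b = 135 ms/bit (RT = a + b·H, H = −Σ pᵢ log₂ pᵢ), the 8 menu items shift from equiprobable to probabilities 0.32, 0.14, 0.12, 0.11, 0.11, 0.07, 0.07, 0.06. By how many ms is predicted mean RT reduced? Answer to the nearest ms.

31 ms

The RT saving is b·ΔH. Equiprobable H₀ = log₂(8) = 3.0000 bits; with the given probabilities H = 2.7714 bits.
b·(H₀ − H) = 135 × (3.0000 − 2.7714) = 30.86 ms.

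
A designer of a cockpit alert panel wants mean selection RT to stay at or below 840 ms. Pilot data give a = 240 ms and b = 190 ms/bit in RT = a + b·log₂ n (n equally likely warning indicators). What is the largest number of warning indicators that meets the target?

Set 240 + 190·log₂ n ≤ 840 → log₂ n ≤ (840 − 240)/190 = 3.1579.
So n ≤ 2^3.1579 = 8.925; the largest integer n is 8.

8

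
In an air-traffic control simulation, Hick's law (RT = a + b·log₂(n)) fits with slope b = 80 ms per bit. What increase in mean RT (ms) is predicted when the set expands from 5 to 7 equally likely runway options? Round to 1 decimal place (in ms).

38.8 ms

ΔRT = (a + b log₂ n₂) − (a + b log₂ n₁) = b·(log₂ n₂ − log₂ n₁).
log₂(7) − log₂(5) = 2.8074 − 2.3219 = 0.4854.
ΔRT = 80 × 0.4854 = 38.834 ms.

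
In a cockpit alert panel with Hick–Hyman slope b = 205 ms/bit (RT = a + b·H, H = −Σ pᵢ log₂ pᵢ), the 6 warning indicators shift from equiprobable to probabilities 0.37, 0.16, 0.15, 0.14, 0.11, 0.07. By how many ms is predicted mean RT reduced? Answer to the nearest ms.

42 ms

Equiprobable entropy H₀ = log₂ 6 = 2.5850 bits.
Skewed entropy H = −Σ pᵢ log₂ pᵢ = 2.3802 bits.
ΔRT = b·(H₀ − H) = 205 × 0.2047 = 41.97 ms.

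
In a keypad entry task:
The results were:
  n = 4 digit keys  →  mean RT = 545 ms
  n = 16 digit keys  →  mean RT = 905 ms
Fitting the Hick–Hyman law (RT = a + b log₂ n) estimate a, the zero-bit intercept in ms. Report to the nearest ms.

Slope: b = (905 − 545) / (log₂ 16 − log₂ 4) = 360/2.0000 = 180 ms/bit.
Intercept: a = 545 − 180·log₂(4) = 185.000 ms.

185 ms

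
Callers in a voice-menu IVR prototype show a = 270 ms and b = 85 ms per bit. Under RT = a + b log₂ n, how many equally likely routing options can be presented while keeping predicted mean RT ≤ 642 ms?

Information budget: (642 − 270)/85 = 4.3765 bits, so n ≤ 2^4.3765 = 20.771 → at most 20.

20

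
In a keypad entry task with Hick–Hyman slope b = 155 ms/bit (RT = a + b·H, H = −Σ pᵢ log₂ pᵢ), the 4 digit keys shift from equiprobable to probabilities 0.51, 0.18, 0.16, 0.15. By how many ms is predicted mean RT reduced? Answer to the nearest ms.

Equiprobable entropy H₀ = log₂ 4 = 2.0000 bits.
Skewed entropy H = −Σ pᵢ log₂ pᵢ = 1.7743 bits.
ΔRT = b·(H₀ − H) = 155 × 0.2257 = 34.98 ms.

35 ms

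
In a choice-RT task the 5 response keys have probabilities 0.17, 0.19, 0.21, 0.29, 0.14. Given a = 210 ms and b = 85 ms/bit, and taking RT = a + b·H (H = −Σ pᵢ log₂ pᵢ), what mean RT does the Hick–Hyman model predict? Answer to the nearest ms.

404 ms

H = 0.17·log₂(1/0.17) + 0.19·log₂(1/0.19) + 0.21·log₂(1/0.21) + 0.29·log₂(1/0.29) + 0.14·log₂(1/0.14) = 2.2777 bits.
RT = 210 + 85 × 2.2777 = 403.60 ms.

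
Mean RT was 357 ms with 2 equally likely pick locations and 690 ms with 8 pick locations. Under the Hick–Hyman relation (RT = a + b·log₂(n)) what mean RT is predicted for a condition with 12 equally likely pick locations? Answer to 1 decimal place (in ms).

787.4 ms

RT is linear in log₂ n, so two points fix the line:
  b = (690 − 357) / (log₂ 8 − log₂ 2) = 333 / (3 − 1) = 166.500 ms/bit
  a = 357 − 166.500 × 1 = 190.500 ms
Then RT(12) = 190.500 + 166.500 × log₂ 12 = 190.500 + 166.500 × 3.5850 ≈ 787.396 ms.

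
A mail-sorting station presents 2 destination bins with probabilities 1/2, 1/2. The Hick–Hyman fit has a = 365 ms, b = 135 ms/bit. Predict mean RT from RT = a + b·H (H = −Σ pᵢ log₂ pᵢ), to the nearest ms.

500 ms

H = −Σ pᵢ log₂ pᵢ = 0.5·1 + 0.5·1 = 1.000 bits.
RT = 365 + 135 × 1.000 = 500.00 ms.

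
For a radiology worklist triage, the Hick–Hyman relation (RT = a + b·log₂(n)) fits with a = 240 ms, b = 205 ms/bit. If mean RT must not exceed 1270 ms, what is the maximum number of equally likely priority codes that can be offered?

Information budget: (1270 − 240)/205 = 5.0244 bits, so n ≤ 2^5.0244 = 32.546 → at most 32.

32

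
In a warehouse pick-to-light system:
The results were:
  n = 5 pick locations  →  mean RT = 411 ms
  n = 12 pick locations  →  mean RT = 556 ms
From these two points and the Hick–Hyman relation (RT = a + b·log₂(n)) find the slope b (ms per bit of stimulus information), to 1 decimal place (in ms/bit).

114.8 ms/bit

b = (RT₂ − RT₁)/(log₂ n₂ − log₂ n₁) = (556 − 411)/(3.5850 − 2.3219) = 114.803 ms/bit.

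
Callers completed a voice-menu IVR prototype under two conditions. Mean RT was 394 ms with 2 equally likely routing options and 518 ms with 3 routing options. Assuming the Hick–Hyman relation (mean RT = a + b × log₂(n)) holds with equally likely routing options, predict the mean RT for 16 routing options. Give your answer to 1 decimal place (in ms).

With log₂ n on the abscissa the relation is linear; from the two conditions:
  b = (518 − 394) / (log₂ 3 − log₂ 2) = 124 / (1.5850 − 1) = 211.979 ms/bit
  a = 394 − 211.979 × 1 = 182.021 ms
Then RT(16) = 182.021 + 211.979 × log₂ 16 = 182.021 + 211.979 × 4 ≈ 1029.938 ms.

1029.9 ms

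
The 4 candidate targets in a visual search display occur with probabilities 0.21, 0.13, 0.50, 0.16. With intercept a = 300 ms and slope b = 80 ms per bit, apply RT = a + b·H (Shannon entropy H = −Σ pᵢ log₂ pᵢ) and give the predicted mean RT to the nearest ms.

H = 0.21·log₂(1/0.21) + 0.13·log₂(1/0.13) + 0.50·log₂(1/0.50) + 0.16·log₂(1/0.16) = 1.7785 bits.
RT = 300 + 80 × 1.7785 = 442.28 ms.

442 ms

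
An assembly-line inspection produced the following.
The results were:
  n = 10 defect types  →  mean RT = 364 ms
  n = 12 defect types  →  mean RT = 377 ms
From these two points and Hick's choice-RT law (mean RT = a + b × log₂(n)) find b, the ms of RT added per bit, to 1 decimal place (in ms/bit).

The slope on a log₂ axis is (377 − 364) / (3.5850 − 3.3219) = 49.423 ms/bit.

49.4 ms/bit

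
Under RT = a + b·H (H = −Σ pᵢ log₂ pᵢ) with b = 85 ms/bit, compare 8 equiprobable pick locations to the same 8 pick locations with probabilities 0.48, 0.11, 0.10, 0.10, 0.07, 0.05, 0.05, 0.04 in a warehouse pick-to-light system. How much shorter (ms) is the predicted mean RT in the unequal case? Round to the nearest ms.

Equiprobable entropy H₀ = log₂ 8 = 3.0000 bits.
Skewed entropy H = −Σ pᵢ log₂ pᵢ = 2.4094 bits.
ΔRT = b·(H₀ − H) = 85 × 0.5906 = 50.20 ms.

50 ms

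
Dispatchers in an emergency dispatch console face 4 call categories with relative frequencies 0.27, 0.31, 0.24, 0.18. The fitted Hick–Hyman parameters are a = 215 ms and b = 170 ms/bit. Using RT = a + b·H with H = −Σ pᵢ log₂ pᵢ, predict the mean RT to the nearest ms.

H = 0.27·log₂(1/0.27) + 0.31·log₂(1/0.31) + 0.24·log₂(1/0.24) + 0.18·log₂(1/0.18) = 1.9733 bits.
RT = 215 + 170 × 1.9733 = 550.45 ms.

550 ms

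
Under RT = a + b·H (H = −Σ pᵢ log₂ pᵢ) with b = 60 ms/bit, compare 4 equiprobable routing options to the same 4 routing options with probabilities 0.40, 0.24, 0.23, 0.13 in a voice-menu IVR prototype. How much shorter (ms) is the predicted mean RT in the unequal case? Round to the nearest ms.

The RT saving is b·ΔH. Equiprobable H₀ = log₂(4) = 2.0000 bits; with the given probabilities H = 1.8932 bits.
b·(H₀ − H) = 60 × (2.0000 − 1.8932) = 6.41 ms.

6 ms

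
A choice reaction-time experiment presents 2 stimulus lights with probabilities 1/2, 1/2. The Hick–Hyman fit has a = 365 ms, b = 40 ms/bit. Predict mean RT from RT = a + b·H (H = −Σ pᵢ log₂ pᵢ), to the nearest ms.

H = −Σ pᵢ log₂ pᵢ = 0.5·1 + 0.5·1 = 1.000 bits.
RT = 365 + 40 × 1.000 = 405.00 ms.

405 ms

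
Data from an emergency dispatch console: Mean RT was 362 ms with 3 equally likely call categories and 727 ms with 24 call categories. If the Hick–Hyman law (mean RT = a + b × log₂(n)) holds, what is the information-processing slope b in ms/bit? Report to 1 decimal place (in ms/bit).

b = (RT₂ − RT₁)/(log₂ n₂ − log₂ n₁) = (727 − 362)/(4.5850 − 1.5850) = 121.667 ms/bit.

121.7 ms/bit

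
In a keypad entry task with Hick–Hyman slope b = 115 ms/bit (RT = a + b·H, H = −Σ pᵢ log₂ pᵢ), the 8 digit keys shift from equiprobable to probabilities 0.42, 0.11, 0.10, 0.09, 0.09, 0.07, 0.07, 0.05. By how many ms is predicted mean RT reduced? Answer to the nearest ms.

48 ms

The RT saving is b·ΔH. Equiprobable H₀ = log₂(8) = 3.0000 bits; with the given probabilities H = 2.5866 bits.
b·(H₀ − H) = 115 × (3.0000 − 2.5866) = 47.54 ms.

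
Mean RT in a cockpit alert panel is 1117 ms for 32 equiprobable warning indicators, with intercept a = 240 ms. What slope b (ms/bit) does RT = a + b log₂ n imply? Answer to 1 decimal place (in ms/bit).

log₂(32) = 5 bits.
b = (RT − a)/log₂ n = (1117 − 240) / 5 = 175.400 ms/bit.

175.4 ms/bit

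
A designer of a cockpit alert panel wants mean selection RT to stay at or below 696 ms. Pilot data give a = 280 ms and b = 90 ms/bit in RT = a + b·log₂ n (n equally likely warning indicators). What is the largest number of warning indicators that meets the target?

24

Information budget: (696 − 280)/90 = 4.6222 bits, so n ≤ 2^4.6222 = 24.628 → at most 24.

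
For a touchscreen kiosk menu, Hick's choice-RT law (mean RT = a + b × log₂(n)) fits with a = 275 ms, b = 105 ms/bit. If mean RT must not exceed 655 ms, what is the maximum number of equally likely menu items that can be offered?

105·log₂ n ≤ 655 − 275 = 380, giving log₂ n ≤ 3.6190 and n ≤ 12.287. The largest whole number is 12.

12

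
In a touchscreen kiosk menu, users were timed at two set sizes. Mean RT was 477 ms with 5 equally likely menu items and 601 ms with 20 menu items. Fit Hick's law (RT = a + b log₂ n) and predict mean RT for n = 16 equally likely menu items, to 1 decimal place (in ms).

Fit slope and intercept:
  b = (601 − 477) / (log₂ 20 − log₂ 5) = 124 / (4.3219 − 2.3219) = 62.000 ms/bit
  a = 477 − 62.000 × 2.3219 = 333.040 ms
Then RT(16) = 333.040 + 62.000 × log₂ 16 = 333.040 + 62.000 × 4 ≈ 581.040 ms.

581.0 ms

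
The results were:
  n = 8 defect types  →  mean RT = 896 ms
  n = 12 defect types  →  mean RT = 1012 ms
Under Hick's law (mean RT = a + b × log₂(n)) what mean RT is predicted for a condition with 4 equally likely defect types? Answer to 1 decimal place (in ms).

697.7 ms

With log₂ n on the abscissa the relation is linear; from the two conditions:
  b = (1012 − 896) / (log₂ 12 − log₂ 8) = 116 / (3.5850 − 3) = 198.303 ms/bit
  a = 896 − 198.303 × 3 = 301.090 ms
Then RT(4) = 301.090 + 198.303 × log₂ 4 = 301.090 + 198.303 × 2 ≈ 697.697 ms.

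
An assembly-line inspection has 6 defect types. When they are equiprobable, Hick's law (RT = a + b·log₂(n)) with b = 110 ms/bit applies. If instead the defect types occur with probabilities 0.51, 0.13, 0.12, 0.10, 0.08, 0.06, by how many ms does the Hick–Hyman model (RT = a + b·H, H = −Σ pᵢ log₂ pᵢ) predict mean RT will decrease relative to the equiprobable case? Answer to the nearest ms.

52 ms

Equiprobable entropy H₀ = log₂ 6 = 2.5850 bits.
Skewed entropy H = −Σ pᵢ log₂ pᵢ = 2.1124 bits.
ΔRT = b·(H₀ − H) = 110 × 0.4726 = 51.98 ms.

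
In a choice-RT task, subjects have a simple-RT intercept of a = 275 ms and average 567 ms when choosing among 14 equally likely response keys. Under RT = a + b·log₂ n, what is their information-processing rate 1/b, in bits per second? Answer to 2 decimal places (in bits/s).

Choice component = 567 − 275 = 292 ms over log₂(14) = 3.8074 bits.
b = 292 / 3.8074 = 76.694 ms/bit, so 1/b = 13.039 bits/s.

13.04 bits/s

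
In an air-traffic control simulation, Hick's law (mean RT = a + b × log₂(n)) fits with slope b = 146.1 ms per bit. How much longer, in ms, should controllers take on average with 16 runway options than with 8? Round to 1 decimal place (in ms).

The intercept a cancels: ΔRT = b·(log₂ n₂ − log₂ n₁) = b·log₂(n₂/n₁).
log₂(16) − log₂(8) = log₂(16/8) = log₂(2) = 1.
ΔRT = 146.1 × 1.0000 = 146.100 ms.

146.1 ms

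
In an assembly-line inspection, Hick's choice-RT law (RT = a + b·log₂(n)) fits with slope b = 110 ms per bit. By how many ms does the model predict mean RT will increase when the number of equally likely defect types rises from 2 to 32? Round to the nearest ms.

440 ms

The intercept a cancels: ΔRT = b·(log₂ n₂ − log₂ n₁) = b·log₂(n₂/n₁).
log₂(32) − log₂(2) = log₂(32/2) = log₂(16) = 4.
ΔRT = 110 × 4.0000 = 440.000 ms.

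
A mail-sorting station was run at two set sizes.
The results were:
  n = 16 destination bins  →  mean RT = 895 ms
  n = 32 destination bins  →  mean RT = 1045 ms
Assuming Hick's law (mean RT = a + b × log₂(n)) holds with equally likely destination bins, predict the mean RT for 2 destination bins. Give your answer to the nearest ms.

With log₂ n on the abscissa the relation is linear; from the two conditions:
  b = (1045 − 895) / (log₂ 32 − log₂ 16) = 150 / (5 − 4) = 150 ms/bit
  a = 895 − 150 × 4 = 295 ms
Then RT(2) = 295 + 150 × log₂ 2 = 295 + 150 × 1 ≈ 445.000 ms.

445 ms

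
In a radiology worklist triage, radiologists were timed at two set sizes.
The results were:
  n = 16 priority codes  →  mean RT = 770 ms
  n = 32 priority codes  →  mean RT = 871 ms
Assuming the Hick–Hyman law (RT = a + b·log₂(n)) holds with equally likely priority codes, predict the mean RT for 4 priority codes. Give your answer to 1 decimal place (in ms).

568.0 ms

Solve the two-equation system in a and b:
  b = (871 − 770) / (log₂ 32 − log₂ 16) = 101 / (5 − 4) = 101.000 ms/bit
  a = 770 − 101.000 × 4 = 366.000 ms
Then RT(4) = 366.000 + 101.000 × log₂ 4 = 366.000 + 101.000 × 2 ≈ 568.000 ms.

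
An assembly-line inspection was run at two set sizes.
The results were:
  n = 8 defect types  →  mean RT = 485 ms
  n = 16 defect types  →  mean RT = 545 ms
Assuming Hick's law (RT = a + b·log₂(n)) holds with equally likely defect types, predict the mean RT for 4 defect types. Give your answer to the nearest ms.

With log₂ n on the abscissa the relation is linear; from the two conditions:
  b = (545 − 485) / (log₂ 16 − log₂ 8) = 60 / (4 − 3) = 60 ms/bit
  a = 485 − 60 × 3 = 305 ms
Then RT(4) = 305 + 60 × log₂ 4 = 305 + 60 × 2 ≈ 425.000 ms.

425 ms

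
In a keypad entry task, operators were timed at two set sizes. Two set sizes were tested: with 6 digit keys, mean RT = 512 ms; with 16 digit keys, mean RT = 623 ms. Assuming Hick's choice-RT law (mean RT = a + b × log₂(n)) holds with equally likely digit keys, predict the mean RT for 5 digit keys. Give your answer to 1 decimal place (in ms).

491.4 ms

With log₂ n on the abscissa the relation is linear; from the two conditions:
  b = (623 − 512) / (log₂ 16 − log₂ 6) = 111 / (4 − 2.5850) = 78.443 ms/bit
  a = 512 − 78.443 × 2.5850 = 309.227 ms
Then RT(5) = 309.227 + 78.443 × log₂ 5 = 309.227 + 78.443 × 2.3219 ≈ 491.367 ms.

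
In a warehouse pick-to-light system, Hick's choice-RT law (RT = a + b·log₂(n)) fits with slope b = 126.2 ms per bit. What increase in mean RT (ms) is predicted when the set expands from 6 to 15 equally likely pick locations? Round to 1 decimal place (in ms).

166.8 ms

Only the slope matters, since a is common to both: ΔRT = b·log₂(n₂/n₁).
log₂(15) − log₂(6) = 3.9069 − 2.5850 = 1.3219.
ΔRT = 126.2 × 1.3219 = 166.827 ms.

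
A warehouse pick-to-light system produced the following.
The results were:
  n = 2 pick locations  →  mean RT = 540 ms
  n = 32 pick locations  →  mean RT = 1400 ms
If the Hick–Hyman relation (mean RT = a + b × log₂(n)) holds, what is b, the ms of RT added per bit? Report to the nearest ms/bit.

215 ms/bit

The slope on a log₂ axis is (1400 − 540) / (5 − 1) = 215 ms/bit.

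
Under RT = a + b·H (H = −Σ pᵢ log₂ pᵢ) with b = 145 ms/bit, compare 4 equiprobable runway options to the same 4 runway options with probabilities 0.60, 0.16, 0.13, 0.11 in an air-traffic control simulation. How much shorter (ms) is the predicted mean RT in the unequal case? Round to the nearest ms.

58 ms

Equiprobable entropy H₀ = log₂ 4 = 2.0000 bits.
Skewed entropy H = −Σ pᵢ log₂ pᵢ = 1.5981 bits.
ΔRT = b·(H₀ − H) = 145 × 0.4019 = 58.27 ms.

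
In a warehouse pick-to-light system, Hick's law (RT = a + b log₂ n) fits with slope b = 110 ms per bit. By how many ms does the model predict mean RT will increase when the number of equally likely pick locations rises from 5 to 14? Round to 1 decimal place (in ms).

163.4 ms

Only the slope matters, since a is common to both: ΔRT = b·log₂(n₂/n₁).
log₂(14) − log₂(5) = 3.8074 − 2.3219 = 1.4854.
ΔRT = 110 × 1.4854 = 163.397 ms.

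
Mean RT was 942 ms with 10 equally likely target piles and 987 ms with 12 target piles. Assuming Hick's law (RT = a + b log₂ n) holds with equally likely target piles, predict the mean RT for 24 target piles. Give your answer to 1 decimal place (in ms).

1158.1 ms

With log₂ n on the abscissa the relation is linear; from the two conditions:
  b = (987 − 942) / (log₂ 12 − log₂ 10) = 45 / (3.5850 − 3.3219) = 171.080 ms/bit
  a = 942 − 171.080 × 3.3219 = 373.684 ms
Then RT(24) = 373.684 + 171.080 × log₂ 24 = 373.684 + 171.080 × 4.5850 ≈ 1158.080 ms.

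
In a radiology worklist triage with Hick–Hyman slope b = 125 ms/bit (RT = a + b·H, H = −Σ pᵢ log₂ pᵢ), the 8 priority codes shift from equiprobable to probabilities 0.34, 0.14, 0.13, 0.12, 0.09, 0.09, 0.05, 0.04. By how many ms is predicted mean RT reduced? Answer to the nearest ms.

37 ms

Equiprobable entropy H₀ = log₂ 8 = 3.0000 bits.
Skewed entropy H = −Σ pᵢ log₂ pᵢ = 2.7032 bits.
ΔRT = b·(H₀ − H) = 125 × 0.2968 = 37.11 ms.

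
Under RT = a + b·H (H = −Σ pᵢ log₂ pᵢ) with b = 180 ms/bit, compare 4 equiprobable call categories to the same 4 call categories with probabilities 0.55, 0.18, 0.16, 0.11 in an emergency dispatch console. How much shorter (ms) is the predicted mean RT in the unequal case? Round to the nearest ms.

Equiprobable entropy H₀ = log₂ 4 = 2.0000 bits.
Skewed entropy H = −Σ pᵢ log₂ pᵢ = 1.6930 bits.
ΔRT = b·(H₀ − H) = 180 × 0.3070 = 55.26 ms.

55 ms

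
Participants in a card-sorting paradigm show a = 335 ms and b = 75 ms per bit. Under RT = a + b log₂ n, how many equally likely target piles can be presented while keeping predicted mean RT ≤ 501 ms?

Set 335 + 75·log₂ n ≤ 501 → log₂ n ≤ (501 − 335)/75 = 2.2133.
So n ≤ 2^2.2133 = 4.637; the largest integer n is 4.

4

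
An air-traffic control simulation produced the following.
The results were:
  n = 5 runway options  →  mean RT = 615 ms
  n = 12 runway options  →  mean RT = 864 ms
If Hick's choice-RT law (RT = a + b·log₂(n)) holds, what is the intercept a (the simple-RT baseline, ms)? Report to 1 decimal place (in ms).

b = (RT₂ − RT₁)/(log₂ n₂ − log₂ n₁) = (864 − 615)/(3.5850 − 2.3219) = 197.144 ms/bit.
Intercept: a = 615 − 197.144·log₂(5) = 157.245 ms.

157.2 ms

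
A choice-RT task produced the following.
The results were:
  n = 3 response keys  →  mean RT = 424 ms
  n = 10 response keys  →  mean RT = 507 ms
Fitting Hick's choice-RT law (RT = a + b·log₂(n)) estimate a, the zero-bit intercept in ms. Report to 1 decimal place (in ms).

348.3 ms

b = (RT₂ − RT₁)/(log₂ n₂ − log₂ n₁) = (507 − 424)/(3.3219 − 1.5850) = 47.784 ms/bit.
a = RT₁ − b·log₂ n₁ = 424 − 47.784 × 1.5850 = 348.263 ms.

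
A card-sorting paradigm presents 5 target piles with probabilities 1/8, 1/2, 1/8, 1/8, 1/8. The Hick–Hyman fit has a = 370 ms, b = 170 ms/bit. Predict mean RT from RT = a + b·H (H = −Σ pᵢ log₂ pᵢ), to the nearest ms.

710 ms

Each term −pᵢ log₂ pᵢ: 0.125·3 + 0.5·1 + 0.125·3 + 0.125·3 + 0.125·3; summed, H = 2.000 bits.
Mean RT = a + bH = 370 + 170·2.000 = 710.00 ms.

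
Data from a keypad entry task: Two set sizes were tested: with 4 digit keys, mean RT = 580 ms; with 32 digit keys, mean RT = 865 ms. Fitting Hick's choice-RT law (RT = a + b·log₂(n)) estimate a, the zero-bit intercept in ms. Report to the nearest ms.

390 ms

The slope on a log₂ axis is (865 − 580) / (5 − 2) = 95 ms/bit.
Intercept: a = 580 − 95·log₂(4) = 390.000 ms.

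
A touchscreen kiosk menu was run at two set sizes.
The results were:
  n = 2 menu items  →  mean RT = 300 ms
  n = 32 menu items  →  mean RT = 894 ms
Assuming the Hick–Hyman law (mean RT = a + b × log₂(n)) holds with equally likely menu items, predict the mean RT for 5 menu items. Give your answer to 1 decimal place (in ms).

496.3 ms

Fit slope and intercept:
  b = (894 − 300) / (log₂ 32 − log₂ 2) = 594 / (5 − 1) = 148.500 ms/bit
  a = 300 − 148.500 × 1 = 151.500 ms
Then RT(5) = 151.500 + 148.500 × log₂ 5 = 151.500 + 148.500 × 2.3219 ≈ 496.306 ms.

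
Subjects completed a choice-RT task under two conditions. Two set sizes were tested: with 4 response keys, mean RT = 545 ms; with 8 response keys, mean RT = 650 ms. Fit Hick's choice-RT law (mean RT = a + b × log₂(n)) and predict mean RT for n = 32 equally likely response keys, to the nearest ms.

With log₂ n on the abscissa the relation is linear; from the two conditions:
  b = (650 − 545) / (log₂ 8 − log₂ 4) = 105 / (3 − 2) = 105 ms/bit
  a = 545 − 105 × 2 = 335 ms
Then RT(32) = 335 + 105 × log₂ 32 = 335 + 105 × 5 ≈ 860.000 ms.

860 ms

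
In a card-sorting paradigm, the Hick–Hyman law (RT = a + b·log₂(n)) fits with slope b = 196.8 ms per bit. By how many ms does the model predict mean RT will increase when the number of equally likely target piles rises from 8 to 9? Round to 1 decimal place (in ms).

ΔRT = (a + b log₂ n₂) − (a + b log₂ n₁) = b·(log₂ n₂ − log₂ n₁).
log₂(9) − log₂(8) = 3.1699 − 3 = 0.1699.
ΔRT = 196.8 × 0.1699 = 33.441 ms.

33.4 ms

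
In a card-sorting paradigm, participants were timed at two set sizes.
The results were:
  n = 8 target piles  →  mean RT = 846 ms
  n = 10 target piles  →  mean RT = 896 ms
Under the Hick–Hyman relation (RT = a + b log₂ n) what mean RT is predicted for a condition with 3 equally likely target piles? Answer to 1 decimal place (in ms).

With log₂ n on the abscissa the relation is linear; from the two conditions:
  b = (896 − 846) / (log₂ 10 − log₂ 8) = 50 / (3.3219 − 3) = 155.314 ms/bit
  a = 846 − 155.314 × 3 = 380.057 ms
Then RT(3) = 380.057 + 155.314 × log₂ 3 = 380.057 + 155.314 × 1.5850 ≈ 626.225 ms.

626.2 ms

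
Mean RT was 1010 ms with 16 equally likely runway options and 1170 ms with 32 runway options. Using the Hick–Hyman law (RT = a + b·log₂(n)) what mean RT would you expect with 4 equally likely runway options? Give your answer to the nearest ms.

690 ms

RT is linear in log₂ n, so two points fix the line:
  b = (1170 − 1010) / (log₂ 32 − log₂ 16) = 160 / (5 − 4) = 160 ms/bit
  a = 1010 − 160 × 4 = 370 ms
Then RT(4) = 370 + 160 × log₂ 4 = 370 + 160 × 2 ≈ 690.000 ms.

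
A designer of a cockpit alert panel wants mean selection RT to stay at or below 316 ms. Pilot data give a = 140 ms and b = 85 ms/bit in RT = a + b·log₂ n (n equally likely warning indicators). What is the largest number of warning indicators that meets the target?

4

Set 140 + 85·log₂ n ≤ 316 → log₂ n ≤ (316 − 140)/85 = 2.0706.
So n ≤ 2^2.0706 = 4.201; the largest integer n is 4.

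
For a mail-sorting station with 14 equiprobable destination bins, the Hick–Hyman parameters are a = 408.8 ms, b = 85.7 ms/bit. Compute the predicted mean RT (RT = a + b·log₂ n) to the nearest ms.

735 ms

log₂(14) = 3.8074 bits, so RT = 408.8 + 85.7 × 3.8074 ≈ 735.090 ms.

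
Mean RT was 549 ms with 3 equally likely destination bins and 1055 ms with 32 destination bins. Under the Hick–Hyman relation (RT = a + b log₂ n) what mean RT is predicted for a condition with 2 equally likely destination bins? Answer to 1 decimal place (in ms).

462.3 ms

Fit slope and intercept:
  b = (1055 − 549) / (log₂ 32 − log₂ 3) = 506 / (5 − 1.5850) = 148.168 ms/bit
  a = 549 − 148.168 × 1.5850 = 314.159 ms
Then RT(2) = 314.159 + 148.168 × log₂ 2 = 314.159 + 148.168 × 1 ≈ 462.327 ms.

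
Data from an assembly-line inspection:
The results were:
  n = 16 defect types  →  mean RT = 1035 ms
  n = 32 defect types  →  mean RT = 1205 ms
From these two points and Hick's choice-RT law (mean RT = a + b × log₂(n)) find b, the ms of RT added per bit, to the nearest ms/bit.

170 ms/bit

b = (RT₂ − RT₁)/(log₂ n₂ − log₂ n₁) = (1205 − 1035)/(5 − 4) = 170 ms/bit.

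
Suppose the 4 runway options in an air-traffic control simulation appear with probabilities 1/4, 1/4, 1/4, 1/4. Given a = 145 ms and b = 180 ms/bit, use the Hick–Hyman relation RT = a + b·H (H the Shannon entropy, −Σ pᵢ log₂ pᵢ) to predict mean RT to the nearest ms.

H = −Σ pᵢ log₂ pᵢ = 0.25·2 + 0.25·2 + 0.25·2 + 0.25·2 = 2.000 bits.
RT = 145 + 180 × 2.000 = 505.00 ms.

505 ms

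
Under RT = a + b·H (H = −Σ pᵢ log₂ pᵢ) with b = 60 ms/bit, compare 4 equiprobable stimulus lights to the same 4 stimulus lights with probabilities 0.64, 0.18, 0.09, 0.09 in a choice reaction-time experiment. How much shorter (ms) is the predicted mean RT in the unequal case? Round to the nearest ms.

The RT saving is b·ΔH. Equiprobable H₀ = log₂(4) = 2.0000 bits; with the given probabilities H = 1.4827 bits.
b·(H₀ − H) = 60 × (2.0000 − 1.4827) = 31.04 ms.

31 ms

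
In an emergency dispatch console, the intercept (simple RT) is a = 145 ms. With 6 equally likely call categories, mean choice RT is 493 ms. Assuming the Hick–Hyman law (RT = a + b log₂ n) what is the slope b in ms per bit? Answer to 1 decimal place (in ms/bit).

b = (493 − 145) / log₂(6) = 348 / 2.5850 = 134.625 ms/bit.

134.6 ms/bit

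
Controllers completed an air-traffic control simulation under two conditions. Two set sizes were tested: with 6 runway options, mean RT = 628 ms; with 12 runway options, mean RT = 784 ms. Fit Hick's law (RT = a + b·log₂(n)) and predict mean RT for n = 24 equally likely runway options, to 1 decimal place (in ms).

With log₂ n on the abscissa the relation is linear; from the two conditions:
  b = (784 − 628) / (log₂ 12 − log₂ 6) = 156 / (3.5850 − 2.5850) = 156.000 ms/bit
  a = 628 − 156.000 × 2.5850 = 224.746 ms
Then RT(24) = 224.746 + 156.000 × log₂ 24 = 224.746 + 156.000 × 4.5850 ≈ 940.000 ms.

940.0 ms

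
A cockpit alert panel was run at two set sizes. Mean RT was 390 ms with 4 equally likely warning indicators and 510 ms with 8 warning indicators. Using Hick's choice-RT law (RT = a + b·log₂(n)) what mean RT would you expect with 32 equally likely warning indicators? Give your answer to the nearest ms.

With log₂ n on the abscissa the relation is linear; from the two conditions:
  b = (510 − 390) / (log₂ 8 − log₂ 4) = 120 / (3 − 2) = 120 ms/bit
  a = 390 − 120 × 2 = 150 ms
Then RT(32) = 150 + 120 × log₂ 32 = 150 + 120 × 5 ≈ 750.000 ms.

750 ms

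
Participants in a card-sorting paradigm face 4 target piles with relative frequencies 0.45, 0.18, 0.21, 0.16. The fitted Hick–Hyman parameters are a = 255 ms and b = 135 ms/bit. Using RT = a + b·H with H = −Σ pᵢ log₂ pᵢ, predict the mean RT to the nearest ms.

506 ms

H = 0.45·log₂(1/0.45) + 0.18·log₂(1/0.18) + 0.21·log₂(1/0.21) + 0.16·log₂(1/0.16) = 1.8595 bits.
RT = 255 + 135 × 1.8595 = 506.04 ms.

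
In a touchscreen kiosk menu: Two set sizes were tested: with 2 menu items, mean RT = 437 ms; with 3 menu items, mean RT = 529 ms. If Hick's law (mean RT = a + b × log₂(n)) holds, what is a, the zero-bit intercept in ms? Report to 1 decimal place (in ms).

279.7 ms

b = (RT₂ − RT₁)/(log₂ n₂ − log₂ n₁) = (529 − 437)/(1.5850 − 1) = 157.275 ms/bit.
a = RT₁ − b·log₂ n₁ = 437 − 157.275 × 1 = 279.725 ms.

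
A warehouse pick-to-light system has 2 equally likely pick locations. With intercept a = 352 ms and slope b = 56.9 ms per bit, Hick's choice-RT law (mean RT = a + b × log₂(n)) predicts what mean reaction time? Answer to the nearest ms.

log₂(2) = 1 bits, so RT = 352 + 56.9 × 1 ≈ 408.900 ms.

409 ms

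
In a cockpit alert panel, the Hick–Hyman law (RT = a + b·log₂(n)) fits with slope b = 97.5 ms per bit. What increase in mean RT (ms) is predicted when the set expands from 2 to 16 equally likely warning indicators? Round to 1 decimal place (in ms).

292.5 ms

The intercept a cancels: ΔRT = b·(log₂ n₂ − log₂ n₁) = b·log₂(n₂/n₁).
log₂(16) − log₂(2) = log₂(16/2) = log₂(8) = 3.
ΔRT = 97.5 × 3.0000 = 292.500 ms.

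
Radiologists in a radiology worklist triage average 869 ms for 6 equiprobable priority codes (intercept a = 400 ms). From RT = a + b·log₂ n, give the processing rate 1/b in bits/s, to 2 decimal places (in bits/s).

b = (869 − 400)/log₂ 6 = 469/2.5850 = 181.434 ms per bit = 0.18143 s/bit; the reciprocal is 5.512 bits/s.

5.51 bits/s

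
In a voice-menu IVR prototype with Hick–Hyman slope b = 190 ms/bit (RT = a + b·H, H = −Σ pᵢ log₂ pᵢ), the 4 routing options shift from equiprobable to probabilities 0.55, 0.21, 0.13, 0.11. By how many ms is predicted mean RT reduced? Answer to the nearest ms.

61 ms

Equiprobable entropy H₀ = log₂ 4 = 2.0000 bits.
Skewed entropy H = −Σ pᵢ log₂ pᵢ = 1.6801 bits.
ΔRT = b·(H₀ − H) = 190 × 0.3199 = 60.78 ms.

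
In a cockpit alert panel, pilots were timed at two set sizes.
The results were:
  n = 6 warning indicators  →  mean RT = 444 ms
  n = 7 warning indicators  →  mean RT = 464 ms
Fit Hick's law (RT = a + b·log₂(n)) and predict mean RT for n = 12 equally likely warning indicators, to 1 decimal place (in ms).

533.9 ms

With log₂ n on the abscissa the relation is linear; from the two conditions:
  b = (464 − 444) / (log₂ 7 − log₂ 6) = 20 / (2.8074 − 2.5850) = 89.931 ms/bit
  a = 444 − 89.931 × 2.5850 = 211.531 ms
Then RT(12) = 211.531 + 89.931 × log₂ 12 = 211.531 + 89.931 × 3.5850 ≈ 533.931 ms.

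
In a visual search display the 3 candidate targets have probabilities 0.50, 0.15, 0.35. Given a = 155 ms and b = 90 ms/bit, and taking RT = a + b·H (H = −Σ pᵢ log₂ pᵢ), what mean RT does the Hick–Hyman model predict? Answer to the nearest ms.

Entropy contributions −pᵢ log₂ pᵢ: 0.5000, 0.4105, 0.5301; sum H = 1.4406 bits.
RT = a + bH = 155 + 90·1.4406 = 284.66 ms.

285 ms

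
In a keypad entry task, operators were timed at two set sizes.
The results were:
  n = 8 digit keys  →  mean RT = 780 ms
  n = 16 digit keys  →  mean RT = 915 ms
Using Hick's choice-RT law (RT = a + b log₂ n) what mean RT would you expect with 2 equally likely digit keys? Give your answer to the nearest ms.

With log₂ n on the abscissa the relation is linear; from the two conditions:
  b = (915 − 780) / (log₂ 16 − log₂ 8) = 135 / (4 − 3) = 135 ms/bit
  a = 780 − 135 × 3 = 375 ms
Then RT(2) = 375 + 135 × log₂ 2 = 375 + 135 × 1 ≈ 510.000 ms.

510 ms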